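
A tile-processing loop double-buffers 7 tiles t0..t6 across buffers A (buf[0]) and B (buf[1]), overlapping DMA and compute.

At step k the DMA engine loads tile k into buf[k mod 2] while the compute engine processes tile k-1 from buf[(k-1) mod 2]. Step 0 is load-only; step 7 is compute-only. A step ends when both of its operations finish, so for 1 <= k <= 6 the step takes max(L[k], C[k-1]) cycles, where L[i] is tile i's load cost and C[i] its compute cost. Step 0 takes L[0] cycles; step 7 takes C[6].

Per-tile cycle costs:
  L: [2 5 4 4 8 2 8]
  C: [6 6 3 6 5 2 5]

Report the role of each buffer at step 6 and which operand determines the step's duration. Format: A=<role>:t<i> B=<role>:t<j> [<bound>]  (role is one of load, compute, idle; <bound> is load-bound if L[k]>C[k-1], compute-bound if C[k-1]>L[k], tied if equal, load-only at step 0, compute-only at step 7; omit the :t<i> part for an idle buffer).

[0] DMA t0→A (2c) ∥ CU idle ⇒ 2c, clock 2
[1] DMA t1→B (5c) ∥ CU A:t0 (6c) ⇒ 6c, clock 8
[2] DMA t2→A (4c) ∥ CU B:t1 (6c) ⇒ 6c, clock 14
[3] DMA t3→B (4c) ∥ CU A:t2 (3c) ⇒ 4c, clock 18
[4] DMA t4→A (8c) ∥ CU B:t3 (6c) ⇒ 8c, clock 26
[5] DMA t5→B (2c) ∥ CU A:t4 (5c) ⇒ 5c, clock 31
[6] DMA t6→A (8c) ∥ CU B:t5 (2c) ⇒ 8c, clock 39
[7] DMA idle ∥ CU A:t6 (5c) ⇒ 5c, clock 44

step 6: A=load:t6 B=compute:t5 [load-bound]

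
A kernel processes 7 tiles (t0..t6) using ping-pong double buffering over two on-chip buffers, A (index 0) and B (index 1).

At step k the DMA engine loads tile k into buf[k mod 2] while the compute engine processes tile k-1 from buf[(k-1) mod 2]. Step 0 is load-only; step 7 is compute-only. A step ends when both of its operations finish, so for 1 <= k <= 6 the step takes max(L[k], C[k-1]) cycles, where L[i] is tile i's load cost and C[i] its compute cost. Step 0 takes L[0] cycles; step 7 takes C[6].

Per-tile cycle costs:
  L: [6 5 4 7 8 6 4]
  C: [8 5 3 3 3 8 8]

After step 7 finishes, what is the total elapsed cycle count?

[0] DMA t0→A (6c) ∥ CU idle ⇒ 6c, clock 6
[1] DMA t1→B (5c) ∥ CU A:t0 (8c) ⇒ 8c, clock 14
[2] DMA t2→A (4c) ∥ CU B:t1 (5c) ⇒ 5c, clock 19
[3] DMA t3→B (7c) ∥ CU A:t2 (3c) ⇒ 7c, clock 26
[4] DMA t4→A (8c) ∥ CU B:t3 (3c) ⇒ 8c, clock 34
[5] DMA t5→B (6c) ∥ CU A:t4 (3c) ⇒ 6c, clock 40
[6] DMA t6→A (4c) ∥ CU B:t5 (8c) ⇒ 8c, clock 48
[7] DMA idle ∥ CU A:t6 (8c) ⇒ 8c, clock 56

end_cycle[7] = 56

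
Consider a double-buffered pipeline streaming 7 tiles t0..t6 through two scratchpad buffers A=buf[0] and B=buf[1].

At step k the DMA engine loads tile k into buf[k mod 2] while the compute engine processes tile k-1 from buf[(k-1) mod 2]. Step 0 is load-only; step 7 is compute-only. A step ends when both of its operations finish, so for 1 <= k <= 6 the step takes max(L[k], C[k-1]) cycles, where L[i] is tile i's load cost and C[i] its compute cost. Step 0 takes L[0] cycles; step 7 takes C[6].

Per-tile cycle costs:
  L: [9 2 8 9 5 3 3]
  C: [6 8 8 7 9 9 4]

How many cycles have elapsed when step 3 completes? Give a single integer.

end_cycle[3] = 32

step 0: L[0]=9 → dur=9, Σ=9 | A=load:t0 B=idle [load-only]
step 1: L[1]=2 C[0]=6 → dur=6, Σ=15 | A=compute:t0 B=load:t1 [compute-bound]
step 2: L[2]=8 C[1]=8 → dur=8, Σ=23 | A=load:t2 B=compute:t1 [tied]
step 3: L[3]=9 C[2]=8 → dur=9, Σ=32 | A=compute:t2 B=load:t3 [load-bound]
step 4: L[4]=5 C[3]=7 → dur=7, Σ=39 | A=load:t4 B=compute:t3 [compute-bound]
step 5: L[5]=3 C[4]=9 → dur=9, Σ=48 | A=compute:t4 B=load:t5 [compute-bound]
step 6: L[6]=3 C[5]=9 → dur=9, Σ=57 | A=load:t6 B=compute:t5 [compute-bound]
step 7: C[6]=4 → dur=4, Σ=61 | A=compute:t6 B=idle [compute-only]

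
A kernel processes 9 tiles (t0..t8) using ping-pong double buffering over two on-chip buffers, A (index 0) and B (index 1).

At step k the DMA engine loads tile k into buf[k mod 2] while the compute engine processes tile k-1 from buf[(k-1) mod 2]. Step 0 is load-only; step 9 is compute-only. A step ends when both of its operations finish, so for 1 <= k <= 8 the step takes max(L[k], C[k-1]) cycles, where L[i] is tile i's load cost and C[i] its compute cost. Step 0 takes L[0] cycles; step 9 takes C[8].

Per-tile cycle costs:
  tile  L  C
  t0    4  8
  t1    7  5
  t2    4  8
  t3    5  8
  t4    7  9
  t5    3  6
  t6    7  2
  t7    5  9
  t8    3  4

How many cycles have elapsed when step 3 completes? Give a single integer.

  0. 4=4c; end=4; A:t0 B:-
  1. max(7,8)=8c; end=12; A:t0 B:t1
  2. max(4,5)=5c; end=17; A:t2 B:t1
  3. max(5,8)=8c; end=25; A:t2 B:t3
  4. max(7,8)=8c; end=33; A:t4 B:t3
  5. max(3,9)=9c; end=42; A:t4 B:t5
  6. max(7,6)=7c; end=49; A:t6 B:t5
  7. max(5,2)=5c; end=54; A:t6 B:t7
  8. max(3,9)=9c; end=63; A:t8 B:t7
  9. 4=4c; end=67; A:t8 B:t7

end_cycle[3] = 25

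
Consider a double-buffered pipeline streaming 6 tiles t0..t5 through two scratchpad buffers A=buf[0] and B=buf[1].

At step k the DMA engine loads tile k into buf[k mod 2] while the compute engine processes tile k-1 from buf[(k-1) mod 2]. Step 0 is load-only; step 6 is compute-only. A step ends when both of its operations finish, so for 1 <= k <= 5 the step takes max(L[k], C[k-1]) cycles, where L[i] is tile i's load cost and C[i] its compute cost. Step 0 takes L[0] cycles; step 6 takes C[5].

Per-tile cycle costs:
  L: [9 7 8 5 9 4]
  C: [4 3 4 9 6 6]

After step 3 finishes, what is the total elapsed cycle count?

  0. 9=9c; end=9; A:t0 B:-
  1. max(7,4)=7c; end=16; A:t0 B:t1
  2. max(8,3)=8c; end=24; A:t2 B:t1
  3. max(5,4)=5c; end=29; A:t2 B:t3
  4. max(9,9)=9c; end=38; A:t4 B:t3
  5. max(4,6)=6c; end=44; A:t4 B:t5
  6. 6=6c; end=50; A:t4 B:t5

end_cycle[3] = 29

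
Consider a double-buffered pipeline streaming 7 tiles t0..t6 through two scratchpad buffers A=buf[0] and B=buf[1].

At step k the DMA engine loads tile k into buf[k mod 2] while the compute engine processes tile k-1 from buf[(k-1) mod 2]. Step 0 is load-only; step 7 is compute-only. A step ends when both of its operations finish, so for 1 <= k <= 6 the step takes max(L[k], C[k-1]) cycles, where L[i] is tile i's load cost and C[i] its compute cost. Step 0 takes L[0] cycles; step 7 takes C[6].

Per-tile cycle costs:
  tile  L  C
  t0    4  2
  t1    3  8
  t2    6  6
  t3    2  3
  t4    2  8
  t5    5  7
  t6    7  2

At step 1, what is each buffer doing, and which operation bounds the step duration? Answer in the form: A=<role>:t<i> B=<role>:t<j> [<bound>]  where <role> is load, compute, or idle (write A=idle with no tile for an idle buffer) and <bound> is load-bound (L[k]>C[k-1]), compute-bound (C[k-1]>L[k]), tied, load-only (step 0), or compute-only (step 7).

k=0 load=t0/4c comp=- wait=4 total=4
k=1 load=t1/3c comp=t0/2c wait=3 total=7
k=2 load=t2/6c comp=t1/8c wait=8 total=15
k=3 load=t3/2c comp=t2/6c wait=6 total=21
k=4 load=t4/2c comp=t3/3c wait=3 total=24
k=5 load=t5/5c comp=t4/8c wait=8 total=32
k=6 load=t6/7c comp=t5/7c wait=7 total=39
k=7 load=- comp=t6/2c wait=2 total=41

step 1: A=compute:t0 B=load:t1 [load-bound]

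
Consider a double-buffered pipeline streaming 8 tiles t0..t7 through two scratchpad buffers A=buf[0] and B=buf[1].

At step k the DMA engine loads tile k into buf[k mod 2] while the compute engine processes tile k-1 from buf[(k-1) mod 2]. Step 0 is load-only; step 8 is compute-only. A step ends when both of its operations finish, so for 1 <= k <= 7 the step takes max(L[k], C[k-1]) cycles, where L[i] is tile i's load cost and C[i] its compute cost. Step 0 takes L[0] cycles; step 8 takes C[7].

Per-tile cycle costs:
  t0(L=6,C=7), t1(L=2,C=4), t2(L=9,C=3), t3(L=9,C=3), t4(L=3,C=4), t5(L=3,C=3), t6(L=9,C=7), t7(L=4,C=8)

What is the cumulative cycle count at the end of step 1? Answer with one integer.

k=0 load=t0/6c comp=- wait=6 total=6
k=1 load=t1/2c comp=t0/7c wait=7 total=13
k=2 load=t2/9c comp=t1/4c wait=9 total=22
k=3 load=t3/9c comp=t2/3c wait=9 total=31
k=4 load=t4/3c comp=t3/3c wait=3 total=34
k=5 load=t5/3c comp=t4/4c wait=4 total=38
k=6 load=t6/9c comp=t5/3c wait=9 total=47
k=7 load=t7/4c comp=t6/7c wait=7 total=54
k=8 load=- comp=t7/8c wait=8 total=62

end_cycle[1] = 13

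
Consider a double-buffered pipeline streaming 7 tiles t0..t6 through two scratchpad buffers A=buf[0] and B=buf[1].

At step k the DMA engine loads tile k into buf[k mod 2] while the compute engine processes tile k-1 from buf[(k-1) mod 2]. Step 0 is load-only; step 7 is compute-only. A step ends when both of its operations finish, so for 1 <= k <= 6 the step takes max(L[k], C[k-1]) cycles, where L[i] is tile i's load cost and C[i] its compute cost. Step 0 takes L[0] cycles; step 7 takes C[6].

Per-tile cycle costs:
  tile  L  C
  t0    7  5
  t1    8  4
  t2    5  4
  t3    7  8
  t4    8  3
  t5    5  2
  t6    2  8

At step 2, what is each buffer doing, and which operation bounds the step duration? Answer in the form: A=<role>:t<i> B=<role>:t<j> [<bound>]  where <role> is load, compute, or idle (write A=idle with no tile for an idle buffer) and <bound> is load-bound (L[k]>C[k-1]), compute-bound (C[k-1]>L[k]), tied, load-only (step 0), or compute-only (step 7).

  0. 7=7c; end=7; A:t0 B:-
  1. max(8,5)=8c; end=15; A:t0 B:t1
  2. max(5,4)=5c; end=20; A:t2 B:t1
  3. max(7,4)=7c; end=27; A:t2 B:t3
  4. max(8,8)=8c; end=35; A:t4 B:t3
  5. max(5,3)=5c; end=40; A:t4 B:t5
  6. max(2,2)=2c; end=42; A:t6 B:t5
  7. 8=8c; end=50; A:t6 B:t5

step 2: A=load:t2 B=compute:t1 [load-bound]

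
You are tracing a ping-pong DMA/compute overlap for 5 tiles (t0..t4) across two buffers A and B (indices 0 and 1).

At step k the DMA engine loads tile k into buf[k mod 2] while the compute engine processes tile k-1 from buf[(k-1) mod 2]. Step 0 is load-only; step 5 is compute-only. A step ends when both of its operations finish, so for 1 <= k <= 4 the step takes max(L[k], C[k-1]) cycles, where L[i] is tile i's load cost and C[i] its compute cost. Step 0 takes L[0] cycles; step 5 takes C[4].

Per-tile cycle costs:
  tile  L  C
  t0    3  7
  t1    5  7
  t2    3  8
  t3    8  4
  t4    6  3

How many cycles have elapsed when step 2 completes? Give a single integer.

end_cycle[2] = 17

  0. 3=3c; end=3; A:t0 B:-
  1. max(5,7)=7c; end=10; A:t0 B:t1
  2. max(3,7)=7c; end=17; A:t2 B:t1
  3. max(8,8)=8c; end=25; A:t2 B:t3
  4. max(6,4)=6c; end=31; A:t4 B:t3
  5. 3=3c; end=34; A:t4 B:t3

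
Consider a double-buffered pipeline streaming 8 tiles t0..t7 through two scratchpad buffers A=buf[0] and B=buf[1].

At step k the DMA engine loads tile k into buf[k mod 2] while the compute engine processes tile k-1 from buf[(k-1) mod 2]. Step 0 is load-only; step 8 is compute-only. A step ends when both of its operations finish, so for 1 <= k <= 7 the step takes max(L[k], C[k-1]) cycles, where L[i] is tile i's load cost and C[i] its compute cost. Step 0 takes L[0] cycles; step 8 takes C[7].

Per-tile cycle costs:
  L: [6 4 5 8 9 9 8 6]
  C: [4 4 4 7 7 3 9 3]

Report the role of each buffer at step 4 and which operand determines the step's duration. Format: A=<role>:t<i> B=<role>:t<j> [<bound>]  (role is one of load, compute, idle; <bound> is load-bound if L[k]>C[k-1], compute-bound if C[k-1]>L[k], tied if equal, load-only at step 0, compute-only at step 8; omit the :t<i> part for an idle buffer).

step 4: A=load:t4 B=compute:t3 [load-bound]

step 0: L[0]=6 → dur=6, Σ=6 | A=load:t0 B=idle [load-only]
step 1: L[1]=4 C[0]=4 → dur=4, Σ=10 | A=compute:t0 B=load:t1 [tied]
step 2: L[2]=5 C[1]=4 → dur=5, Σ=15 | A=load:t2 B=compute:t1 [load-bound]
step 3: L[3]=8 C[2]=4 → dur=8, Σ=23 | A=compute:t2 B=load:t3 [load-bound]
step 4: L[4]=9 C[3]=7 → dur=9, Σ=32 | A=load:t4 B=compute:t3 [load-bound]
step 5: L[5]=9 C[4]=7 → dur=9, Σ=41 | A=compute:t4 B=load:t5 [load-bound]
step 6: L[6]=8 C[5]=3 → dur=8, Σ=49 | A=load:t6 B=compute:t5 [load-bound]
step 7: L[7]=6 C[6]=9 → dur=9, Σ=58 | A=compute:t6 B=load:t7 [compute-bound]
step 8: C[7]=3 → dur=3, Σ=61 | A=idle B=compute:t7 [compute-only]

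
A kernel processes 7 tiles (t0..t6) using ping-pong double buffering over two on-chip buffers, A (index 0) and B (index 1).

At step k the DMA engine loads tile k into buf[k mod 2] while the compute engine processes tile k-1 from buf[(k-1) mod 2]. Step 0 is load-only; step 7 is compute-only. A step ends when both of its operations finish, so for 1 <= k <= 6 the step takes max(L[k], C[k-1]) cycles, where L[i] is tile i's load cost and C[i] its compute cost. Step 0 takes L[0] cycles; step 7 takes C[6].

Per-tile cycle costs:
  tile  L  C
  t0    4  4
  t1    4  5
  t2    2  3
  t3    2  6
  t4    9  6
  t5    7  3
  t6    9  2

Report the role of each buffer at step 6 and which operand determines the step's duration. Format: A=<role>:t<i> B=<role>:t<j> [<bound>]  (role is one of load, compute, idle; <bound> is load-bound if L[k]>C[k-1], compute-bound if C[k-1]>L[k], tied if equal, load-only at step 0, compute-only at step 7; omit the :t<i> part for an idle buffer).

  0. 4=4c; end=4; A:t0 B:-
  1. max(4,4)=4c; end=8; A:t0 B:t1
  2. max(2,5)=5c; end=13; A:t2 B:t1
  3. max(2,3)=3c; end=16; A:t2 B:t3
  4. max(9,6)=9c; end=25; A:t4 B:t3
  5. max(7,6)=7c; end=32; A:t4 B:t5
  6. max(9,3)=9c; end=41; A:t6 B:t5
  7. 2=2c; end=43; A:t6 B:t5

step 6: A=load:t6 B=compute:t5 [load-bound]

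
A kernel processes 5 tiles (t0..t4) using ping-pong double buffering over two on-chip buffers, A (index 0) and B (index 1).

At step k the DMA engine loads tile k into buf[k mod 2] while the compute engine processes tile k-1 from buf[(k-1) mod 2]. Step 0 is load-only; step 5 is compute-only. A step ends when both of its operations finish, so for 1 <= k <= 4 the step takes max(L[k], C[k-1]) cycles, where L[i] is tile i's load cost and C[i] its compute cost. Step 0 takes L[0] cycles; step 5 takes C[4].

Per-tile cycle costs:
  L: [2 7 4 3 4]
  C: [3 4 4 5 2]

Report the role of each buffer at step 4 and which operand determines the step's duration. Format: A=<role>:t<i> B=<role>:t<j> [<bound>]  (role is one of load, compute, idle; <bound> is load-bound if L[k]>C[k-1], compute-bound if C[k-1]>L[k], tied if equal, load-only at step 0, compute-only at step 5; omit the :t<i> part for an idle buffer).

step 4: A=load:t4 B=compute:t3 [compute-bound]

[0] DMA t0→A (2c) ∥ CU idle ⇒ 2c, clock 2
[1] DMA t1→B (7c) ∥ CU A:t0 (3c) ⇒ 7c, clock 9
[2] DMA t2→A (4c) ∥ CU B:t1 (4c) ⇒ 4c, clock 13
[3] DMA t3→B (3c) ∥ CU A:t2 (4c) ⇒ 4c, clock 17
[4] DMA t4→A (4c) ∥ CU B:t3 (5c) ⇒ 5c, clock 22
[5] DMA idle ∥ CU A:t4 (2c) ⇒ 2c, clock 24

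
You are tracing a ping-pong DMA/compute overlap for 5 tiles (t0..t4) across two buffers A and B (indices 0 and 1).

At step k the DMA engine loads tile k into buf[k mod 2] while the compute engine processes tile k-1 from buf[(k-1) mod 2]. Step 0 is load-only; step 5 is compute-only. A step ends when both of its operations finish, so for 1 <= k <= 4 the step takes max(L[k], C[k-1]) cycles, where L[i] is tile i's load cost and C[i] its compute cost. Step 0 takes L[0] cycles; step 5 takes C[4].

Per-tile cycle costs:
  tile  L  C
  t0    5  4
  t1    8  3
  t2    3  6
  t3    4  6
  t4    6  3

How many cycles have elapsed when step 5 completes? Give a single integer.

end_cycle[5] = 31

  0. 5=5c; end=5; A:t0 B:-
  1. max(8,4)=8c; end=13; A:t0 B:t1
  2. max(3,3)=3c; end=16; A:t2 B:t1
  3. max(4,6)=6c; end=22; A:t2 B:t3
  4. max(6,6)=6c; end=28; A:t4 B:t3
  5. 3=3c; end=31; A:t4 B:t3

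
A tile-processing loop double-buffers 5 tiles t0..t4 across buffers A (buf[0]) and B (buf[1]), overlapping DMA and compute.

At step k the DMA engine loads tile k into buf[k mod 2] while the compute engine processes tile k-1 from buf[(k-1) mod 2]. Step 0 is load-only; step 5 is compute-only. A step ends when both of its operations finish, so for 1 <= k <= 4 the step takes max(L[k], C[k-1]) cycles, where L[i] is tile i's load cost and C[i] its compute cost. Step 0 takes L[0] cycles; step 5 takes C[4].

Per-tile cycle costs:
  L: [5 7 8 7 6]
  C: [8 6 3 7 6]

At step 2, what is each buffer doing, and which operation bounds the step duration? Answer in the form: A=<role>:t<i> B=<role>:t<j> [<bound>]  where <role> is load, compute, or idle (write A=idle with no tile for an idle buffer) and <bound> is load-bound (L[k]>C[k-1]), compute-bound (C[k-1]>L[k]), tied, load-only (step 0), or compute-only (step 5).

k=0 load=t0/5c comp=- wait=5 total=5
k=1 load=t1/7c comp=t0/8c wait=8 total=13
k=2 load=t2/8c comp=t1/6c wait=8 total=21
k=3 load=t3/7c comp=t2/3c wait=7 total=28
k=4 load=t4/6c comp=t3/7c wait=7 total=35
k=5 load=- comp=t4/6c wait=6 total=41

step 2: A=load:t2 B=compute:t1 [load-bound]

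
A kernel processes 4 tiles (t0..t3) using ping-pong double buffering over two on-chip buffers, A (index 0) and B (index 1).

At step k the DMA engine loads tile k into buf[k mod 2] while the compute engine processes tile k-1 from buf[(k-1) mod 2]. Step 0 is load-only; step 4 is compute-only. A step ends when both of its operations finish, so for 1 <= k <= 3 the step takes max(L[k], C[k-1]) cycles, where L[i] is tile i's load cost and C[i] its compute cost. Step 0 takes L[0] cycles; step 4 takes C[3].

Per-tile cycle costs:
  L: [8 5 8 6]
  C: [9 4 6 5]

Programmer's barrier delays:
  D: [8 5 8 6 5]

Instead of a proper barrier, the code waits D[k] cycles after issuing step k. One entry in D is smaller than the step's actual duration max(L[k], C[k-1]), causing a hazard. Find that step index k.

hazard at step 1

[0] required=L[0]=8=8 vs D=8 ok
[1] required=max(L[1]=5,C[0]=9)=9 vs D=5 SHORT
[2] required=max(L[2]=8,C[1]=4)=8 vs D=8 ok
[3] required=max(L[3]=6,C[2]=6)=6 vs D=6 ok
[4] required=C[3]=5=5 vs D=5 ok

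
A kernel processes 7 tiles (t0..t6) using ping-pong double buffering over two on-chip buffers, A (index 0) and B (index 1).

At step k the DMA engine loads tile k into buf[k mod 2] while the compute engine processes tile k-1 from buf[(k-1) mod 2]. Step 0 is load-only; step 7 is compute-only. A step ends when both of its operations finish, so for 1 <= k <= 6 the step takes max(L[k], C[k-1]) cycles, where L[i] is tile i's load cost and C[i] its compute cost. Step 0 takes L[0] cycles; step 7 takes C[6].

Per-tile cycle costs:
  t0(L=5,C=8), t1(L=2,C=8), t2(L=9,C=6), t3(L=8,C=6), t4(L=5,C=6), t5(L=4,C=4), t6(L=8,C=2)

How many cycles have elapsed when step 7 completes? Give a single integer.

end_cycle[7] = 52

  0. 5=5c; end=5; A:t0 B:-
  1. max(2,8)=8c; end=13; A:t0 B:t1
  2. max(9,8)=9c; end=22; A:t2 B:t1
  3. max(8,6)=8c; end=30; A:t2 B:t3
  4. max(5,6)=6c; end=36; A:t4 B:t3
  5. max(4,6)=6c; end=42; A:t4 B:t5
  6. max(8,4)=8c; end=50; A:t6 B:t5
  7. 2=2c; end=52; A:t6 B:t5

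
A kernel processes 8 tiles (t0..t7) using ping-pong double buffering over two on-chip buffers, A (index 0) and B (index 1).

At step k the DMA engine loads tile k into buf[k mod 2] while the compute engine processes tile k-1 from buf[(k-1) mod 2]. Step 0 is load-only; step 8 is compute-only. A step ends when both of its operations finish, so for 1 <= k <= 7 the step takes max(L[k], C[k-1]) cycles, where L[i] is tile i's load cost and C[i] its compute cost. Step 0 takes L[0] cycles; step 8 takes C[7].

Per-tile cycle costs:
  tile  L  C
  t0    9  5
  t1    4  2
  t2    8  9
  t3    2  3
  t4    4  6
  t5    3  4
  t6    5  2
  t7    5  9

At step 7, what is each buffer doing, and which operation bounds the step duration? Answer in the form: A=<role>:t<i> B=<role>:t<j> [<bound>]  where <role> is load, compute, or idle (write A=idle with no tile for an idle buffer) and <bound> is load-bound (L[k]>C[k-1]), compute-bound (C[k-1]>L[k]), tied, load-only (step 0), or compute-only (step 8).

step 0: L[0]=9 → dur=9, Σ=9 | A=load:t0 B=idle [load-only]
step 1: L[1]=4 C[0]=5 → dur=5, Σ=14 | A=compute:t0 B=load:t1 [compute-bound]
step 2: L[2]=8 C[1]=2 → dur=8, Σ=22 | A=load:t2 B=compute:t1 [load-bound]
step 3: L[3]=2 C[2]=9 → dur=9, Σ=31 | A=compute:t2 B=load:t3 [compute-bound]
step 4: L[4]=4 C[3]=3 → dur=4, Σ=35 | A=load:t4 B=compute:t3 [load-bound]
step 5: L[5]=3 C[4]=6 → dur=6, Σ=41 | A=compute:t4 B=load:t5 [compute-bound]
step 6: L[6]=5 C[5]=4 → dur=5, Σ=46 | A=load:t6 B=compute:t5 [load-bound]
step 7: L[7]=5 C[6]=2 → dur=5, Σ=51 | A=compute:t6 B=load:t7 [load-bound]
step 8: C[7]=9 → dur=9, Σ=60 | A=idle B=compute:t7 [compute-only]

step 7: A=compute:t6 B=load:t7 [load-bound]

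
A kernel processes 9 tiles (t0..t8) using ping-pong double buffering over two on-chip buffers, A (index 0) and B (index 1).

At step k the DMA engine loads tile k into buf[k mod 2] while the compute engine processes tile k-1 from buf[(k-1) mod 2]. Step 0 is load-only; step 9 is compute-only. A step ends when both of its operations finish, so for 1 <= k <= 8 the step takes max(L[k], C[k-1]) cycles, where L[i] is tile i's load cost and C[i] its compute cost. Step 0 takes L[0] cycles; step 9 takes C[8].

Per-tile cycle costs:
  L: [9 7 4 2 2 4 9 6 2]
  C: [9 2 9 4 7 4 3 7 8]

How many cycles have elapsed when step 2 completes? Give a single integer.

step 0: L[0]=9 → dur=9, Σ=9 | A=load:t0 B=idle [load-only]
step 1: L[1]=7 C[0]=9 → dur=9, Σ=18 | A=compute:t0 B=load:t1 [compute-bound]
step 2: L[2]=4 C[1]=2 → dur=4, Σ=22 | A=load:t2 B=compute:t1 [load-bound]
step 3: L[3]=2 C[2]=9 → dur=9, Σ=31 | A=compute:t2 B=load:t3 [compute-bound]
step 4: L[4]=2 C[3]=4 → dur=4, Σ=35 | A=load:t4 B=compute:t3 [compute-bound]
step 5: L[5]=4 C[4]=7 → dur=7, Σ=42 | A=compute:t4 B=load:t5 [compute-bound]
step 6: L[6]=9 C[5]=4 → dur=9, Σ=51 | A=load:t6 B=compute:t5 [load-bound]
step 7: L[7]=6 C[6]=3 → dur=6, Σ=57 | A=compute:t6 B=load:t7 [load-bound]
step 8: L[8]=2 C[7]=7 → dur=7, Σ=64 | A=load:t8 B=compute:t7 [compute-bound]
step 9: C[8]=8 → dur=8, Σ=72 | A=compute:t8 B=idle [compute-only]

end_cycle[2] = 22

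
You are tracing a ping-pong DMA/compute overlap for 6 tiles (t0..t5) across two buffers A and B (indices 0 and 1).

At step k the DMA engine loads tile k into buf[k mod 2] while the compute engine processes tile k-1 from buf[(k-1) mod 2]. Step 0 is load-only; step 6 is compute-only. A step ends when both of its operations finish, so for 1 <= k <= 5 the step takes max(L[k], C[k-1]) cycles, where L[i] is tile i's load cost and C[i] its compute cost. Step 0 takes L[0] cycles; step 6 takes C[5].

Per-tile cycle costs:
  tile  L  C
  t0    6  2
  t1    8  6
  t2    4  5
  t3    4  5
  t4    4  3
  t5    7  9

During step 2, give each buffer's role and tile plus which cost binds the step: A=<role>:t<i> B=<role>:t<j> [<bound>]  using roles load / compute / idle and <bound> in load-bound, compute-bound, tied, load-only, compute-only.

step 2: A=load:t2 B=compute:t1 [compute-bound]

  0. 6=6c; end=6; A:t0 B:-
  1. max(8,2)=8c; end=14; A:t0 B:t1
  2. max(4,6)=6c; end=20; A:t2 B:t1
  3. max(4,5)=5c; end=25; A:t2 B:t3
  4. max(4,5)=5c; end=30; A:t4 B:t3
  5. max(7,3)=7c; end=37; A:t4 B:t5
  6. 9=9c; end=46; A:t4 B:t5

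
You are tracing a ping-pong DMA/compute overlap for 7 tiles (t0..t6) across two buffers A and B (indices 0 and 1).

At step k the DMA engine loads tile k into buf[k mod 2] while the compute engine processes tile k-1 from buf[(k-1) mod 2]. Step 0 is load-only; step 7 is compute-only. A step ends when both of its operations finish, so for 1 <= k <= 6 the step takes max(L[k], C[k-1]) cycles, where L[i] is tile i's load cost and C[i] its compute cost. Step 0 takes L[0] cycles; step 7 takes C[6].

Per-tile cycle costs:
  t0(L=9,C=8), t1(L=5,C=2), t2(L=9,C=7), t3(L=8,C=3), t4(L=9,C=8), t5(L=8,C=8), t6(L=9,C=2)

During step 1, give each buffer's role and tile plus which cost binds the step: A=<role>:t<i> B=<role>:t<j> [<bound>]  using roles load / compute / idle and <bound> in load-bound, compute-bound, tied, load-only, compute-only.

  0. 9=9c; end=9; A:t0 B:-
  1. max(5,8)=8c; end=17; A:t0 B:t1
  2. max(9,2)=9c; end=26; A:t2 B:t1
  3. max(8,7)=8c; end=34; A:t2 B:t3
  4. max(9,3)=9c; end=43; A:t4 B:t3
  5. max(8,8)=8c; end=51; A:t4 B:t5
  6. max(9,8)=9c; end=60; A:t6 B:t5
  7. 2=2c; end=62; A:t6 B:t5

step 1: A=compute:t0 B=load:t1 [compute-bound]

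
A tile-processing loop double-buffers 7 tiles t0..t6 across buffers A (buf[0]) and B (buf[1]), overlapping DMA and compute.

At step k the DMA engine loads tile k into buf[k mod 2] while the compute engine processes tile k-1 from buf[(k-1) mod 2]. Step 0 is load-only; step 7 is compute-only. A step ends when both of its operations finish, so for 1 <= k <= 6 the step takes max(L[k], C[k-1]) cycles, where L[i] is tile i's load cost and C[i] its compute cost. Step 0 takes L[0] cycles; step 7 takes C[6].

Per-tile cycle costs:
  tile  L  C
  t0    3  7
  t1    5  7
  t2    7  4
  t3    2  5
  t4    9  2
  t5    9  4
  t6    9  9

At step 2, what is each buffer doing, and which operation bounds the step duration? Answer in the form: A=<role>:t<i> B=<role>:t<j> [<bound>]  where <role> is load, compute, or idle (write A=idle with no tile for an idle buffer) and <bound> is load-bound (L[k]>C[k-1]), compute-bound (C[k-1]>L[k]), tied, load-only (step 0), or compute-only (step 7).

step 0: L[0]=3 → dur=3, Σ=3 | A=load:t0 B=idle [load-only]
step 1: L[1]=5 C[0]=7 → dur=7, Σ=10 | A=compute:t0 B=load:t1 [compute-bound]
step 2: L[2]=7 C[1]=7 → dur=7, Σ=17 | A=load:t2 B=compute:t1 [tied]
step 3: L[3]=2 C[2]=4 → dur=4, Σ=21 | A=compute:t2 B=load:t3 [compute-bound]
step 4: L[4]=9 C[3]=5 → dur=9, Σ=30 | A=load:t4 B=compute:t3 [load-bound]
step 5: L[5]=9 C[4]=2 → dur=9, Σ=39 | A=compute:t4 B=load:t5 [load-bound]
step 6: L[6]=9 C[5]=4 → dur=9, Σ=48 | A=load:t6 B=compute:t5 [load-bound]
step 7: C[6]=9 → dur=9, Σ=57 | A=compute:t6 B=idle [compute-only]

step 2: A=load:t2 B=compute:t1 [tied]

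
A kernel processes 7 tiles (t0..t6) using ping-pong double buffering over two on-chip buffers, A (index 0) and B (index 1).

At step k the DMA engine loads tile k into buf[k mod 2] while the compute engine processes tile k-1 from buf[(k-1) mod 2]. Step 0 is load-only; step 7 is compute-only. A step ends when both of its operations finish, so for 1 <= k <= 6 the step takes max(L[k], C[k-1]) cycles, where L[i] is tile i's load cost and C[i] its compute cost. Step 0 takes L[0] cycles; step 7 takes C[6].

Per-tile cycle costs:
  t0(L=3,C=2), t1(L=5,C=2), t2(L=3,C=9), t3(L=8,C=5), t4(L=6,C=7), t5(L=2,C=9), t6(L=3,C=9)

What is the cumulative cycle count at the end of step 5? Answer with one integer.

  0. 3=3c; end=3; A:t0 B:-
  1. max(5,2)=5c; end=8; A:t0 B:t1
  2. max(3,2)=3c; end=11; A:t2 B:t1
  3. max(8,9)=9c; end=20; A:t2 B:t3
  4. max(6,5)=6c; end=26; A:t4 B:t3
  5. max(2,7)=7c; end=33; A:t4 B:t5
  6. max(3,9)=9c; end=42; A:t6 B:t5
  7. 9=9c; end=51; A:t6 B:t5

end_cycle[5] = 33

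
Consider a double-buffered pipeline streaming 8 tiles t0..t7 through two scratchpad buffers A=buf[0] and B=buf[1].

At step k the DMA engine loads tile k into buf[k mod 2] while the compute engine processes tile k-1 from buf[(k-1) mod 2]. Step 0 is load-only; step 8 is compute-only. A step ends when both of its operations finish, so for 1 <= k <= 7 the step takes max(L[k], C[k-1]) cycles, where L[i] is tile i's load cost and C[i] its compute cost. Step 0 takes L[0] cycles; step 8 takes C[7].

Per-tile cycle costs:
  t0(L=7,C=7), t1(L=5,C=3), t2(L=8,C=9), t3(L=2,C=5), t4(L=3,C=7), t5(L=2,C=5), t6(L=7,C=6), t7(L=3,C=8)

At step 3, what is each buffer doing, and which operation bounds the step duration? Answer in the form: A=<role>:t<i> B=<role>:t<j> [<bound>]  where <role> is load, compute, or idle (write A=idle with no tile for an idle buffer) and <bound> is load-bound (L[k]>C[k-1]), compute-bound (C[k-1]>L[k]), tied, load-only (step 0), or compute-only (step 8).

step 3: A=compute:t2 B=load:t3 [compute-bound]

step 0: L[0]=7 → dur=7, Σ=7 | A=load:t0 B=idle [load-only]
step 1: L[1]=5 C[0]=7 → dur=7, Σ=14 | A=compute:t0 B=load:t1 [compute-bound]
step 2: L[2]=8 C[1]=3 → dur=8, Σ=22 | A=load:t2 B=compute:t1 [load-bound]
step 3: L[3]=2 C[2]=9 → dur=9, Σ=31 | A=compute:t2 B=load:t3 [compute-bound]
step 4: L[4]=3 C[3]=5 → dur=5, Σ=36 | A=load:t4 B=compute:t3 [compute-bound]
step 5: L[5]=2 C[4]=7 → dur=7, Σ=43 | A=compute:t4 B=load:t5 [compute-bound]
step 6: L[6]=7 C[5]=5 → dur=7, Σ=50 | A=load:t6 B=compute:t5 [load-bound]
step 7: L[7]=3 C[6]=6 → dur=6, Σ=56 | A=compute:t6 B=load:t7 [compute-bound]
step 8: C[7]=8 → dur=8, Σ=64 | A=idle B=compute:t7 [compute-only]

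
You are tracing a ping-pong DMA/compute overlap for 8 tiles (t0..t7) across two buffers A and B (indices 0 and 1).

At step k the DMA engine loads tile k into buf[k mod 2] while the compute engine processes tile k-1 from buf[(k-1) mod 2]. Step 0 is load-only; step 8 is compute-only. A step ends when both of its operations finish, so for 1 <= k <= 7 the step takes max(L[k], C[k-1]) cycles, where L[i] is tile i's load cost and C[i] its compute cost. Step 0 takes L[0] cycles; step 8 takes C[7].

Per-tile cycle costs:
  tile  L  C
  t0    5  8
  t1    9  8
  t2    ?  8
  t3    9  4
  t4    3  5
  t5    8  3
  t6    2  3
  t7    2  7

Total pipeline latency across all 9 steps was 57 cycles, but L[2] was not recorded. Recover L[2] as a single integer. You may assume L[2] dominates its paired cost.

L[2] = 9

step 0 = dur = L[0]=5 = 5
step 1 = dur = max(L[1]=9, C[0]=8) = 9
step 2 = dur = max(L[2]=?, C[1]=8) = L[2]  (unknown; binding)
step 3 = dur = max(L[3]=9, C[2]=8) = 9
step 4 = dur = max(L[4]=3, C[3]=4) = 4
step 5 = dur = max(L[5]=8, C[4]=5) = 8
step 6 = dur = max(L[6]=2, C[5]=3) = 3
step 7 = dur = max(L[7]=2, C[6]=3) = 3
step 8 = dur = C[7]=7 = 7
sum of known step durations = 48
dur[2] = total - known = 57 - 48 = 9
L[2] is the binding max in step 2, so L[2] = dur[2] = 9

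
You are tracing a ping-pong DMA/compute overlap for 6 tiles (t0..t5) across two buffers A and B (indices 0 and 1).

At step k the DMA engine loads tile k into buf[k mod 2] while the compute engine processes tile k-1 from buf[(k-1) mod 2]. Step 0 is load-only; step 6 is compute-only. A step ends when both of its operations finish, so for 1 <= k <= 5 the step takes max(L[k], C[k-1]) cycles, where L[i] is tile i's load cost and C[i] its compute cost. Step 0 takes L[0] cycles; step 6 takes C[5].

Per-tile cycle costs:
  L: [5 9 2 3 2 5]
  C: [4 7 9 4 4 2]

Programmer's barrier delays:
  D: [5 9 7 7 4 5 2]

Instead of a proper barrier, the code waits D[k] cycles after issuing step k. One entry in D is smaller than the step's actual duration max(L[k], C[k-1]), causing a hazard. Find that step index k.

k=0 barrier L[0]=5→5c, D[0]=5 ok
k=1 barrier max(L[1]=9,C[0]=4)→9c, D[1]=9 ok
k=2 barrier max(L[2]=2,C[1]=7)→7c, D[2]=7 ok
k=3 barrier max(L[3]=3,C[2]=9)→9c, D[3]=7 SHORT
k=4 barrier max(L[4]=2,C[3]=4)→4c, D[4]=4 ok
k=5 barrier max(L[5]=5,C[4]=4)→5c, D[5]=5 ok
k=6 barrier C[5]=2→2c, D[6]=2 ok

hazard at step 3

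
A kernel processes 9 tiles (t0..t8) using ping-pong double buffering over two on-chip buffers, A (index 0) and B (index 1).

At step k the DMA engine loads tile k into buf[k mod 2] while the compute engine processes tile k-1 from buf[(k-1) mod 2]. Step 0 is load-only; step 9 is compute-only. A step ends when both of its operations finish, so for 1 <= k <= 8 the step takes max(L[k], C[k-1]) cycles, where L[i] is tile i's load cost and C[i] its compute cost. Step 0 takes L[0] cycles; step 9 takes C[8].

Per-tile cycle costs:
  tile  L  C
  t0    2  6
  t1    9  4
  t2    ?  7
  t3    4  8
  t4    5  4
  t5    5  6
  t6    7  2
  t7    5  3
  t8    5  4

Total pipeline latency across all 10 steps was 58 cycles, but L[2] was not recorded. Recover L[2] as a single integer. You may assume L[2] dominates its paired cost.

step 0 → dur = L[0]=2 = 2
step 1 → dur = max(L[1]=9, C[0]=6) = 9
step 2 → dur = max(L[2]=?, C[1]=4) = L[2]  (unknown; binding)
step 3 → dur = max(L[3]=4, C[2]=7) = 7
step 4 → dur = max(L[4]=5, C[3]=8) = 8
step 5 → dur = max(L[5]=5, C[4]=4) = 5
step 6 → dur = max(L[6]=7, C[5]=6) = 7
step 7 → dur = max(L[7]=5, C[6]=2) = 5
step 8 → dur = max(L[8]=5, C[7]=3) = 5
step 9 → dur = C[8]=4 = 4
sum of known step durations = 52
dur[2] = total - known = 58 - 52 = 6
L[2] is the binding max in step 2, so L[2] = dur[2] = 6

L[2] = 6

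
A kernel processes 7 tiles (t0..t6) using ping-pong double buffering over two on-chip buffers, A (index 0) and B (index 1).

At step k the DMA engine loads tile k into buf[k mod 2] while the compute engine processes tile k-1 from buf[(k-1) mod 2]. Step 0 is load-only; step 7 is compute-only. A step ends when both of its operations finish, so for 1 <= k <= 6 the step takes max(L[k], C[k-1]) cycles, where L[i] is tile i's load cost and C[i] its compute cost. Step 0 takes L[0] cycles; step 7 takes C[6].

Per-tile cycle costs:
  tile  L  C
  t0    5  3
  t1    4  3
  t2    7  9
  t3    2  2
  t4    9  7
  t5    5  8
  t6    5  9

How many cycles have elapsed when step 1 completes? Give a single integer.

end_cycle[1] = 9

step 0: L[0]=5 → dur=5, Σ=5 | A=load:t0 B=idle [load-only]
step 1: L[1]=4 C[0]=3 → dur=4, Σ=9 | A=compute:t0 B=load:t1 [load-bound]
step 2: L[2]=7 C[1]=3 → dur=7, Σ=16 | A=load:t2 B=compute:t1 [load-bound]
step 3: L[3]=2 C[2]=9 → dur=9, Σ=25 | A=compute:t2 B=load:t3 [compute-bound]
step 4: L[4]=9 C[3]=2 → dur=9, Σ=34 | A=load:t4 B=compute:t3 [load-bound]
step 5: L[5]=5 C[4]=7 → dur=7, Σ=41 | A=compute:t4 B=load:t5 [compute-bound]
step 6: L[6]=5 C[5]=8 → dur=8, Σ=49 | A=load:t6 B=compute:t5 [compute-bound]
step 7: C[6]=9 → dur=9, Σ=58 | A=compute:t6 B=idle [compute-only]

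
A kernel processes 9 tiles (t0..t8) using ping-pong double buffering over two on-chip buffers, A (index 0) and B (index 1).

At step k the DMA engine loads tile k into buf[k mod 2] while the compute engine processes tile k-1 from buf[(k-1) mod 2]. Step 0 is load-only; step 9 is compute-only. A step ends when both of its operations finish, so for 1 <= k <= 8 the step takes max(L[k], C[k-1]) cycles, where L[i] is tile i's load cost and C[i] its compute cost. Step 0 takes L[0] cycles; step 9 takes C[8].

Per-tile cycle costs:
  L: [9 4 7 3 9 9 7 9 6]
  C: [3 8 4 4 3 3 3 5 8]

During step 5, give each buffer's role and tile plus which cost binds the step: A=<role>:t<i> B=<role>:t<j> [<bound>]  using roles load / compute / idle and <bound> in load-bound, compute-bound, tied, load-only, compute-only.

  0. 9=9c; end=9; A:t0 B:-
  1. max(4,3)=4c; end=13; A:t0 B:t1
  2. max(7,8)=8c; end=21; A:t2 B:t1
  3. max(3,4)=4c; end=25; A:t2 B:t3
  4. max(9,4)=9c; end=34; A:t4 B:t3
  5. max(9,3)=9c; end=43; A:t4 B:t5
  6. max(7,3)=7c; end=50; A:t6 B:t5
  7. max(9,3)=9c; end=59; A:t6 B:t7
  8. max(6,5)=6c; end=65; A:t8 B:t7
  9. 8=8c; end=73; A:t8 B:t7

step 5: A=compute:t4 B=load:t5 [load-bound]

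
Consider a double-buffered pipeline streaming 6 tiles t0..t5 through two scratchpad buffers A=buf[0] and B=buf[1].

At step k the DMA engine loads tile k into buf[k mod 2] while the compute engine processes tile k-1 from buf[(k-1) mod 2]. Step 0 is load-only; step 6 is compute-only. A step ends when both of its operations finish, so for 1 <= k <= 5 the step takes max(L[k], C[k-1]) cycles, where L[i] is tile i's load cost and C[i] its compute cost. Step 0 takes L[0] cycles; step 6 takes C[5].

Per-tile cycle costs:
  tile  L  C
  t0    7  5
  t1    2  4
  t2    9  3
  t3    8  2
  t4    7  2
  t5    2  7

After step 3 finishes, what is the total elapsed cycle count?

end_cycle[3] = 29

step 0: L[0]=7 → dur=7, Σ=7 | A=load:t0 B=idle [load-only]
step 1: L[1]=2 C[0]=5 → dur=5, Σ=12 | A=compute:t0 B=load:t1 [compute-bound]
step 2: L[2]=9 C[1]=4 → dur=9, Σ=21 | A=load:t2 B=compute:t1 [load-bound]
step 3: L[3]=8 C[2]=3 → dur=8, Σ=29 | A=compute:t2 B=load:t3 [load-bound]
step 4: L[4]=7 C[3]=2 → dur=7, Σ=36 | A=load:t4 B=compute:t3 [load-bound]
step 5: L[5]=2 C[4]=2 → dur=2, Σ=38 | A=compute:t4 B=load:t5 [tied]
step 6: C[5]=7 → dur=7, Σ=45 | A=idle B=compute:t5 [compute-only]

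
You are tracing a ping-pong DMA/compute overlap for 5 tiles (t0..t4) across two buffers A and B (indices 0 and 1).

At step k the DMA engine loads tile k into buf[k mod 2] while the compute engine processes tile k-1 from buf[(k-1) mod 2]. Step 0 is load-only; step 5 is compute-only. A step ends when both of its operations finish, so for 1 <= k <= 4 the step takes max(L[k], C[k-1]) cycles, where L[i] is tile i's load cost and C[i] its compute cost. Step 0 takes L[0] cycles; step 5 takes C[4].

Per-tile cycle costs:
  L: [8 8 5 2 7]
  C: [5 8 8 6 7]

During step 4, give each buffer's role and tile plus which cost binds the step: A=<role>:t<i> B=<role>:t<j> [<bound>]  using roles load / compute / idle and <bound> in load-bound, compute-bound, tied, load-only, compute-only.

step 4: A=load:t4 B=compute:t3 [load-bound]

step 0: L[0]=8 → dur=8, Σ=8 | A=load:t0 B=idle [load-only]
step 1: L[1]=8 C[0]=5 → dur=8, Σ=16 | A=compute:t0 B=load:t1 [load-bound]
step 2: L[2]=5 C[1]=8 → dur=8, Σ=24 | A=load:t2 B=compute:t1 [compute-bound]
step 3: L[3]=2 C[2]=8 → dur=8, Σ=32 | A=compute:t2 B=load:t3 [compute-bound]
step 4: L[4]=7 C[3]=6 → dur=7, Σ=39 | A=load:t4 B=compute:t3 [load-bound]
step 5: C[4]=7 → dur=7, Σ=46 | A=compute:t4 B=idle [compute-only]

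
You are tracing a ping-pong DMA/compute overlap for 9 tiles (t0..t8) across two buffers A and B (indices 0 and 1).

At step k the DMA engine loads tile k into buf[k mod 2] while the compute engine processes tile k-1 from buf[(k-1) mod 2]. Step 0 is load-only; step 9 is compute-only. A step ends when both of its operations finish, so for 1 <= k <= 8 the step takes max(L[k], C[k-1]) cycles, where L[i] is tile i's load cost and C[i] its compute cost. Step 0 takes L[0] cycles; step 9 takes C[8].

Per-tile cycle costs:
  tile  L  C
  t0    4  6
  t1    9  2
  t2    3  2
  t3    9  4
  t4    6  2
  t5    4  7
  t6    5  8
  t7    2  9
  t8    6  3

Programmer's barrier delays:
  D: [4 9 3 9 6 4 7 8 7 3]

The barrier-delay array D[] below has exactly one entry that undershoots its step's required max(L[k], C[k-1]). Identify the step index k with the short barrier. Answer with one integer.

hazard at step 8

k=0 barrier L[0]=4→4c, D[0]=4 ok
k=1 barrier max(L[1]=9,C[0]=6)→9c, D[1]=9 ok
k=2 barrier max(L[2]=3,C[1]=2)→3c, D[2]=3 ok
k=3 barrier max(L[3]=9,C[2]=2)→9c, D[3]=9 ok
k=4 barrier max(L[4]=6,C[3]=4)→6c, D[4]=6 ok
k=5 barrier max(L[5]=4,C[4]=2)→4c, D[5]=4 ok
k=6 barrier max(L[6]=5,C[5]=7)→7c, D[6]=7 ok
k=7 barrier max(L[7]=2,C[6]=8)→8c, D[7]=8 ok
k=8 barrier max(L[8]=6,C[7]=9)→9c, D[8]=7 SHORT
k=9 barrier C[8]=3→3c, D[9]=3 ok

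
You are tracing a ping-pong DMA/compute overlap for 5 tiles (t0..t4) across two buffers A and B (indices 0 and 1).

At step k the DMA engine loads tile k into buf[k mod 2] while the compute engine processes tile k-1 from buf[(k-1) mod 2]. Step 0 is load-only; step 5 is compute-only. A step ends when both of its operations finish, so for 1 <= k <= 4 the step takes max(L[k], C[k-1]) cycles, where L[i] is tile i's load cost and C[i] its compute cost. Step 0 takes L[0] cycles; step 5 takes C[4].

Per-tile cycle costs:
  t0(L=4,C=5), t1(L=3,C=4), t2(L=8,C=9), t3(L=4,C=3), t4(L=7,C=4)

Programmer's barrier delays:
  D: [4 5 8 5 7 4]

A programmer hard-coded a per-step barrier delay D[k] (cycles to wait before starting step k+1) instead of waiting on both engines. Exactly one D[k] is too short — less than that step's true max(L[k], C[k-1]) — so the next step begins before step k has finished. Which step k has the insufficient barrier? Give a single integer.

hazard at step 3

[0] required=L[0]=4=4 vs D=4 ok
[1] required=max(L[1]=3,C[0]=5)=5 vs D=5 ok
[2] required=max(L[2]=8,C[1]=4)=8 vs D=8 ok
[3] required=max(L[3]=4,C[2]=9)=9 vs D=5 SHORT
[4] required=max(L[4]=7,C[3]=3)=7 vs D=7 ok
[5] required=C[4]=4=4 vs D=4 ok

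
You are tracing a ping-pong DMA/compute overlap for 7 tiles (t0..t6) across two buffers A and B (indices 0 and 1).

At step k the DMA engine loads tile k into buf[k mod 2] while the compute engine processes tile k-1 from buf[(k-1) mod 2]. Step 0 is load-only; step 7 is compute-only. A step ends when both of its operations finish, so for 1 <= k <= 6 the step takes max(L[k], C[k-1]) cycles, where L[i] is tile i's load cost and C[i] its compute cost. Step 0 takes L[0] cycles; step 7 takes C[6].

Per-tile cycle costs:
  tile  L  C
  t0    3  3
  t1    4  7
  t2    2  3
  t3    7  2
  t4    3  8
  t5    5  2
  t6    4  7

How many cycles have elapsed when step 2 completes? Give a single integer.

end_cycle[2] = 14

  0. 3=3c; end=3; A:t0 B:-
  1. max(4,3)=4c; end=7; A:t0 B:t1
  2. max(2,7)=7c; end=14; A:t2 B:t1
  3. max(7,3)=7c; end=21; A:t2 B:t3
  4. max(3,2)=3c; end=24; A:t4 B:t3
  5. max(5,8)=8c; end=32; A:t4 B:t5
  6. max(4,2)=4c; end=36; A:t6 B:t5
  7. 7=7c; end=43; A:t6 B:t5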